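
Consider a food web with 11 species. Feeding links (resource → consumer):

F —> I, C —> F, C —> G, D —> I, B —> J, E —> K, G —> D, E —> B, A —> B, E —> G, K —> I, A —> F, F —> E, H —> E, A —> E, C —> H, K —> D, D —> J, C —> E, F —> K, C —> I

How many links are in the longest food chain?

5 links

One longest chain: C → H → E → G → D → I.
It has 6 species and 5 links.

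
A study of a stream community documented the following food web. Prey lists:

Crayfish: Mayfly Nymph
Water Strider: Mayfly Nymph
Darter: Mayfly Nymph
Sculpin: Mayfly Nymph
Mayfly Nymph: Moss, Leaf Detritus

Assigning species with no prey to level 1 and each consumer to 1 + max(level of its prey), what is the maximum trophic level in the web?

3

Basal resources (level 1): Moss, Leaf Detritus.
Moss → Mayfly Nymph → Darter gives Darter level 3.
No species has a prey at level 3, so no species reaches level 4.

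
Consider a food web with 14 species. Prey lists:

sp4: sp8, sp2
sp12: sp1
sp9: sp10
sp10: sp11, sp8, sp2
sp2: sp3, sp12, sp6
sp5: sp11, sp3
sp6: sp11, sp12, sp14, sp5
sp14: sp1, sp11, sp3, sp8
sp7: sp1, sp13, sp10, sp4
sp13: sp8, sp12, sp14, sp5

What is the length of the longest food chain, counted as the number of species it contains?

6 species

One longest chain: sp1 → sp12 → sp6 → sp2 → sp10 → sp7.
It has 6 species and 5 links.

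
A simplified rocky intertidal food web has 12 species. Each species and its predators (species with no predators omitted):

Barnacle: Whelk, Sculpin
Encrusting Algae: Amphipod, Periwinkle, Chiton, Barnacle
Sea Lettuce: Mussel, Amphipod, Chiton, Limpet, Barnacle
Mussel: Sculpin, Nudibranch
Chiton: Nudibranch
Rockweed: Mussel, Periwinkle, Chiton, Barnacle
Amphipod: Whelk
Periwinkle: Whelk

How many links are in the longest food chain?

2 links

One longest chain: Sea Lettuce → Barnacle → Whelk.
It has 3 species and 2 links.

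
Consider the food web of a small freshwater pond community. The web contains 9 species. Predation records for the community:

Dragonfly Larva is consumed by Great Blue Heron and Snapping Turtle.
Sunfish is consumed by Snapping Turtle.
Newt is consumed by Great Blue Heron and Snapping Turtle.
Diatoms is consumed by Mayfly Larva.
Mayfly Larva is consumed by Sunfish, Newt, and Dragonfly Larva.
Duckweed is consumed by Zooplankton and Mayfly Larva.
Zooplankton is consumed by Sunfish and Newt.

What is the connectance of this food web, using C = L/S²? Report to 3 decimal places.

C = 0.160

The web has S = 9 species and L = 13 feeding links.
C = L / S² = 13 / 81 = 0.1605 ≈ 0.160.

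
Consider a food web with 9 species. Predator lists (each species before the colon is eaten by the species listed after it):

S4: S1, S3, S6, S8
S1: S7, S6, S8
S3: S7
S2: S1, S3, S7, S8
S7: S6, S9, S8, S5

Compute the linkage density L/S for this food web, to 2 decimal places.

L/S = 1.78

There are L = 16 links among S = 9 species.
L/S = 16/9 = 1.7778 ≈ 1.78.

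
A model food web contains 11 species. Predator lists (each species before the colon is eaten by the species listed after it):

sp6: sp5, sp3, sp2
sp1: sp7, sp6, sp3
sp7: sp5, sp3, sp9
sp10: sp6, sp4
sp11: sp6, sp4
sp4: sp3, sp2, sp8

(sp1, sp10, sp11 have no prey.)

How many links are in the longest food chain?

One longest chain: sp1 → sp7 → sp5.
It has 3 species and 2 links.

2 links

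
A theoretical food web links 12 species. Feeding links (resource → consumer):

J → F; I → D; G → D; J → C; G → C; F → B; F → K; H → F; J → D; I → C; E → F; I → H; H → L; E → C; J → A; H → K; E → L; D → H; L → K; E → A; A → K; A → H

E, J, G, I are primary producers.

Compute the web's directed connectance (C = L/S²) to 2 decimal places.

The web has S = 12 species and L = 22 feeding links.
C = L / S² = 22 / 144 = 0.1528 ≈ 0.15.

C = 0.15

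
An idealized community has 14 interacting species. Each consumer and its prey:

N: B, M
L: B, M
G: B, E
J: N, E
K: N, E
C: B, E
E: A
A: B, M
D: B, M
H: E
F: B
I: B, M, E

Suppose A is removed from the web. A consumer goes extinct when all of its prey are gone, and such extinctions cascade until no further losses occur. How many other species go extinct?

2

Remove A.
Round 1: E (all prey gone) → extinct.
Round 2: H (all prey gone) → extinct.
No further losses. Total secondary extinctions: 2.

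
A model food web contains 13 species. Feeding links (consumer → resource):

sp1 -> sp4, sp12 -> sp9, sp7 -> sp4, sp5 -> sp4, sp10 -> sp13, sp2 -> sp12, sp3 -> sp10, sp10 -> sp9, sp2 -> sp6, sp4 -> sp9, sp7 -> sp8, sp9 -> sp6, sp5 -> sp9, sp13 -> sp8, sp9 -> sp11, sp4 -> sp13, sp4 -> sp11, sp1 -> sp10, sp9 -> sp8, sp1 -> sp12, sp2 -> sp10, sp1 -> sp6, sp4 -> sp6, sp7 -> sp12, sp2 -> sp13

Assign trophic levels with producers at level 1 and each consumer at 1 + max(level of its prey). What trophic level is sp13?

sp8 is a producer → level 1.
sp13 eats sp8 → level 2.

Trophic level 2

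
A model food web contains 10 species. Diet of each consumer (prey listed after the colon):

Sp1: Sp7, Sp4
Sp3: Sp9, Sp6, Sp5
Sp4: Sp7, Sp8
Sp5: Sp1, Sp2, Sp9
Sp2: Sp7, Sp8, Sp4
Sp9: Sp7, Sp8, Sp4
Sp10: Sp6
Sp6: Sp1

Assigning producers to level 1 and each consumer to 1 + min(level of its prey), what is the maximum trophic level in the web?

4

Producers (level 1): Sp7, Sp8.
Following each consumer down to its lowest-level prey: Sp7 → Sp1 → Sp6 → Sp10 (levels 1 through 4).
All prey of Sp10 (Sp6 3) are at level 3 or above, so Sp10 is at level 1 + 3 = 4.
Every consumer has at least one prey at level 3 or below, so none exceeds level 4.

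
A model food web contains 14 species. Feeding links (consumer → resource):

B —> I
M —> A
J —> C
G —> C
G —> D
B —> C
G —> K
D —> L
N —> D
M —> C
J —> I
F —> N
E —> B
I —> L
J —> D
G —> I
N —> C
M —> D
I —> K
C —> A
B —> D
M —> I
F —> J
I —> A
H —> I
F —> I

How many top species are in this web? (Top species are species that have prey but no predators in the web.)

Top species (has prey, but nothing eats it): M, H, G, E, F.
Count: 5.

5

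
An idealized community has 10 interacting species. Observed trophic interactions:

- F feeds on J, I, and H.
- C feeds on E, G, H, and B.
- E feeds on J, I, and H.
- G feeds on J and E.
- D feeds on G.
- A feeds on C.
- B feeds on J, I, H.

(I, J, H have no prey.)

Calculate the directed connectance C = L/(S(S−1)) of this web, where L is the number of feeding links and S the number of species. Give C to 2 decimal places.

The web has S = 10 species and L = 17 feeding links.
C = L / (S(S−1)) = 17 / 90 = 0.1889 ≈ 0.19.

C = 0.19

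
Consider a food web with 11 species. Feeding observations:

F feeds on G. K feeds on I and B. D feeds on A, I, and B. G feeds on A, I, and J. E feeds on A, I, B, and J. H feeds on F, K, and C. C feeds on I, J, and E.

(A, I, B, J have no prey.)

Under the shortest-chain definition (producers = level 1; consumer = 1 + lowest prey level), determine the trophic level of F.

Trophic level 3

A is a producer → level 1.
G eats A → level 2.
F eats G → level 3.
No prey of F is below level 2, so 3 is the minimum.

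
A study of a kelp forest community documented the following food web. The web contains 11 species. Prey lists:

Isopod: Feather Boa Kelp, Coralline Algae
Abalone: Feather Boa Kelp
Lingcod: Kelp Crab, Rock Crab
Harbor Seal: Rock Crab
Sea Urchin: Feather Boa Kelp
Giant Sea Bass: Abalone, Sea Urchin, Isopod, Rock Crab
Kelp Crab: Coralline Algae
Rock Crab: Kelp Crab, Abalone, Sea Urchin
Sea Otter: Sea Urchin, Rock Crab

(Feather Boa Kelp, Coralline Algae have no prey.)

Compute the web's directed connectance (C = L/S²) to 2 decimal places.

C = 0.14

The web has S = 11 species and L = 17 feeding links.
C = L / S² = 17 / 121 = 0.1405 ≈ 0.14.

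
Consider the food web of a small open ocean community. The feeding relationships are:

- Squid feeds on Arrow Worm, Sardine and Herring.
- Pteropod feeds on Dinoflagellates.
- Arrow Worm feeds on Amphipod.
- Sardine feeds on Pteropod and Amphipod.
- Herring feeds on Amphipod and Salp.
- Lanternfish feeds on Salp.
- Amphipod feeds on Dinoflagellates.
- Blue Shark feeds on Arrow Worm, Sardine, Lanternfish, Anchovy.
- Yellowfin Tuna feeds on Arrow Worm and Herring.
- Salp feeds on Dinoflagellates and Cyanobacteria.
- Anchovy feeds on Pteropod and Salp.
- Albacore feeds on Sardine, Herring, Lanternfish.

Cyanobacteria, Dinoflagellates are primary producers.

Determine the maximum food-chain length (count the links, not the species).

One longest chain: Cyanobacteria → Salp → Herring → Albacore.
It has 4 species and 3 links.

3 links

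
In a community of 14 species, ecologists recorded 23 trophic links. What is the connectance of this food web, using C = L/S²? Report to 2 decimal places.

The web has S = 14 species and L = 23 feeding links.
C = L / S² = 23 / 196 = 0.1173 ≈ 0.12.

C = 0.12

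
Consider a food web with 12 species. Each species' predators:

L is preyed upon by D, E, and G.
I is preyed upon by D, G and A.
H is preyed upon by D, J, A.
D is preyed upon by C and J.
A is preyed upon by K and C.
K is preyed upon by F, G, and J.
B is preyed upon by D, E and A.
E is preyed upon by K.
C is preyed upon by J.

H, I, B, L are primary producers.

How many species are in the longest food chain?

One longest chain: H → A → K → G.
It has 4 species and 3 links.

4 species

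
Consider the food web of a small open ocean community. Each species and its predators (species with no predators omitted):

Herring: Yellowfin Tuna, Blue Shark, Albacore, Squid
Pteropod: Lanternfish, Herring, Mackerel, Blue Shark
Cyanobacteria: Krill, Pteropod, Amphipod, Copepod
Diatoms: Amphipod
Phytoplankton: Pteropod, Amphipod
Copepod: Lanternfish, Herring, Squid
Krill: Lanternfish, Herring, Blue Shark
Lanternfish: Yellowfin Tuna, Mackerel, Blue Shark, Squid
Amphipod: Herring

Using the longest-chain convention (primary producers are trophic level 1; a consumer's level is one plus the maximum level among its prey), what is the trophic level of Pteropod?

Trophic level 2

Cyanobacteria is a producer → level 1.
Pteropod eats Cyanobacteria (level 1); other prey at levels: Phytoplankton 1 → level 2.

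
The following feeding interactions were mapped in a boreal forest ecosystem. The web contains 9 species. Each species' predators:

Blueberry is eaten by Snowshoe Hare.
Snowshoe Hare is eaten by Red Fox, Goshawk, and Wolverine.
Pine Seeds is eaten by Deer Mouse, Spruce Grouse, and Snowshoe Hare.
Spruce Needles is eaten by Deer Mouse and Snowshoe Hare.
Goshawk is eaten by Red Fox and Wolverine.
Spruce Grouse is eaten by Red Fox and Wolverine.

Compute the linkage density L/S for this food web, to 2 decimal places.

There are L = 13 links among S = 9 species.
L/S = 13/9 = 1.4444 ≈ 1.44.

L/S = 1.44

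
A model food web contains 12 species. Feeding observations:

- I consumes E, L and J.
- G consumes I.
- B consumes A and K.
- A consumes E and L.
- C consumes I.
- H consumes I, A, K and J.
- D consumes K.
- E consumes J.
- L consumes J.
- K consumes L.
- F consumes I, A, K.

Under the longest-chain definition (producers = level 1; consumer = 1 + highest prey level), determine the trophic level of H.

J is a producer → level 1.
L eats J → level 2.
I eats L (level 2); other prey at levels: J 1, E 2 → level 3.
H eats I (level 3); other prey at levels: J 1, K 3, A 3 → level 4.

Trophic level 4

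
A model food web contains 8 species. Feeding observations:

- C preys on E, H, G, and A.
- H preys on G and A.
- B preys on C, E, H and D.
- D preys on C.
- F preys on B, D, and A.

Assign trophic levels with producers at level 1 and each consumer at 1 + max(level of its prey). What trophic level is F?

Trophic level 6

A is a producer → level 1.
H eats A (level 1); other prey at levels: G 1 → level 2.
C eats H (level 2); other prey at levels: A 1, G 1, E 1 → level 3.
D eats C → level 4.
B eats D (level 4); other prey at levels: E 1, H 2, C 3 → level 5.
F eats B (level 5); other prey at levels: A 1, D 4 → level 6.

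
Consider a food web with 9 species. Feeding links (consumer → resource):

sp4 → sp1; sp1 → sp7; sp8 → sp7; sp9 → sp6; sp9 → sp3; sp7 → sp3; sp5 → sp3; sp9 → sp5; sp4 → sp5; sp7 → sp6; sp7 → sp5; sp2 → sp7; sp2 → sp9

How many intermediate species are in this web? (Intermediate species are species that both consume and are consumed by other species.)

4

Intermediate species (has both prey and predators): sp5, sp7, sp9, sp1.
Count: 4.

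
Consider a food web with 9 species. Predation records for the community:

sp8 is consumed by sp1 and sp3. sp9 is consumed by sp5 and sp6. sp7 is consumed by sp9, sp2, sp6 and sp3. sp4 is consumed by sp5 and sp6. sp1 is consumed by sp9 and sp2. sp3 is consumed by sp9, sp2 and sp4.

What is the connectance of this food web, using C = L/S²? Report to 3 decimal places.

C = 0.185

The web has S = 9 species and L = 15 feeding links.
C = L / S² = 15 / 81 = 0.1852 ≈ 0.185.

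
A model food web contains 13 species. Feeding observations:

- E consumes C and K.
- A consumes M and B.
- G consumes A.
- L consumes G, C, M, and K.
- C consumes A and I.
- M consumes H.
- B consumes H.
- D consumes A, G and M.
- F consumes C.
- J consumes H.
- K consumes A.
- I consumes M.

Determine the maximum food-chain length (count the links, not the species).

4 links

One longest chain: H → B → A → C → F.
It has 5 species and 4 links.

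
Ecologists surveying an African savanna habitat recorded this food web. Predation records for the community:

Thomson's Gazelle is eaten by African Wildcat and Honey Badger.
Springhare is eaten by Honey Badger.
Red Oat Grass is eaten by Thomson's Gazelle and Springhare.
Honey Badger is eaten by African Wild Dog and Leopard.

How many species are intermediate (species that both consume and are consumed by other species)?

3

Intermediate species (has both prey and predators): Thomson's Gazelle, Springhare, Honey Badger.
Count: 3.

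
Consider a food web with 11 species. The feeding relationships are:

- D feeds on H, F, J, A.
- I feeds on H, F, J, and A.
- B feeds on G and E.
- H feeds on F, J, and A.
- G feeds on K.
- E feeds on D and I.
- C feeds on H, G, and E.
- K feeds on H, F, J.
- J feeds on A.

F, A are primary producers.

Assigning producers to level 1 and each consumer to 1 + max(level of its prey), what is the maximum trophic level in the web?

Producers (level 1): F, A.
A → J → H → K → G → C gives C level 6.
No species has a prey at level 6, so no species reaches level 7.

6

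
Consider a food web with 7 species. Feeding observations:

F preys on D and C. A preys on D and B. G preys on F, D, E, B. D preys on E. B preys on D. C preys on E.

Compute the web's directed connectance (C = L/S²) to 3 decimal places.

C = 0.224

The web has S = 7 species and L = 11 feeding links.
C = L / S² = 11 / 49 = 0.2245 ≈ 0.224.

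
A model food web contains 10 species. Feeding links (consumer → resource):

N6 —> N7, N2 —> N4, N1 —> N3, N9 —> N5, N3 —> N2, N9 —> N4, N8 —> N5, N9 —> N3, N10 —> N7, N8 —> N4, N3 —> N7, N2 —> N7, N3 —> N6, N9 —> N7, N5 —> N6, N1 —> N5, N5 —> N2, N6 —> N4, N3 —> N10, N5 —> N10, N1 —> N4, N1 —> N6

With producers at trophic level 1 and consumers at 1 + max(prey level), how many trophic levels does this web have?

Producers (level 1): N7, N4.
N7 → N10 → N3 → N1 gives N1 level 4.
No species has a prey at level 4, so no species reaches level 5.

4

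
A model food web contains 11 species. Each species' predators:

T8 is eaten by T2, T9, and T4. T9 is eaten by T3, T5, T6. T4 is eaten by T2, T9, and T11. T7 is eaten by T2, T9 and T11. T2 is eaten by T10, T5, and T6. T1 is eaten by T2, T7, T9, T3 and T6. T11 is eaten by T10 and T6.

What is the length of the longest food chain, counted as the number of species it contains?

One longest chain: T8 → T4 → T9 → T3.
It has 4 species and 3 links.

4 species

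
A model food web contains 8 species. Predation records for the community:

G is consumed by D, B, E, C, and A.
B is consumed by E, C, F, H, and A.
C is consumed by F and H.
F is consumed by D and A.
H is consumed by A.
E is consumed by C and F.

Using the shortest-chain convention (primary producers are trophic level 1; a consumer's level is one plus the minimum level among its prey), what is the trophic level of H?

G is a producer → level 1.
B eats G → level 2.
H eats B → level 3.
No prey of H is below level 2, so 3 is the minimum.

Trophic level 3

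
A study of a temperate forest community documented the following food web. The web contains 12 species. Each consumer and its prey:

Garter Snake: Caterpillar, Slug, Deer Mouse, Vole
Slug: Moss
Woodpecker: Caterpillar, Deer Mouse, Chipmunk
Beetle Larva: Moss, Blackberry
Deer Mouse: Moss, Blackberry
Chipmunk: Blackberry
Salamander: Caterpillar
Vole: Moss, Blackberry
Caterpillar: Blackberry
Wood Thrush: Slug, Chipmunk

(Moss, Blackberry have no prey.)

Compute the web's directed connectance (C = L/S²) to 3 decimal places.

C = 0.132

The web has S = 12 species and L = 19 feeding links.
C = L / S² = 19 / 144 = 0.1319 ≈ 0.132.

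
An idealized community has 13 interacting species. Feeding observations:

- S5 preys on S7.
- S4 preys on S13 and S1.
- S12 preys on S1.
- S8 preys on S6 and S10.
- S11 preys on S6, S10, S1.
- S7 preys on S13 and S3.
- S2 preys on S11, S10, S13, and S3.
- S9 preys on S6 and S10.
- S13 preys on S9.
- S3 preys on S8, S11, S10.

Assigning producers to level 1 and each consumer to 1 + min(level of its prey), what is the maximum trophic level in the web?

4

Producers (level 1): S10, S1, S6.
Following each consumer down to its lowest-level prey: S10 → S3 → S7 → S5 (levels 1 through 4).
All prey of S5 (S7 3) are at level 3 or above, so S5 is at level 1 + 3 = 4.
Every consumer has at least one prey at level 3 or below, so none exceeds level 4.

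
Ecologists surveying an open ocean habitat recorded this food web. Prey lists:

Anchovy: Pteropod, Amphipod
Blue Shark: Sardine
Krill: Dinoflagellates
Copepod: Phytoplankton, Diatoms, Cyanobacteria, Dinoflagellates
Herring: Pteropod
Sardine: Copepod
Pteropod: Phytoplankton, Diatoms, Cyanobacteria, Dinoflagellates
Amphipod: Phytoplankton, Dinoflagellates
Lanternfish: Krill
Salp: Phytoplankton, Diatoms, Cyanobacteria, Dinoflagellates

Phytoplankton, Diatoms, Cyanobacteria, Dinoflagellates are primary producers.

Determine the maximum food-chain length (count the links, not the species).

One longest chain: Phytoplankton → Copepod → Sardine → Blue Shark.
It has 4 species and 3 links.

3 links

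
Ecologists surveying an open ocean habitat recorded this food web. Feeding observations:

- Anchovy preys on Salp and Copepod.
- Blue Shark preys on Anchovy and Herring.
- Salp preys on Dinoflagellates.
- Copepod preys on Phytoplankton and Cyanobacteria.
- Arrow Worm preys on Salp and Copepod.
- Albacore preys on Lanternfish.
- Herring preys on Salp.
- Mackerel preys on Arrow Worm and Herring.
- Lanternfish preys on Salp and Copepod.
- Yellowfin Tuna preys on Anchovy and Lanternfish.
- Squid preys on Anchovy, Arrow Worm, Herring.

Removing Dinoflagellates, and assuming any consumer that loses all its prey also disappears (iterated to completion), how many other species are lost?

Remove Dinoflagellates.
Round 1: Salp (all prey gone) → extinct.
Round 2: Herring (all prey gone) → extinct.
No further losses. Total secondary extinctions: 2.

2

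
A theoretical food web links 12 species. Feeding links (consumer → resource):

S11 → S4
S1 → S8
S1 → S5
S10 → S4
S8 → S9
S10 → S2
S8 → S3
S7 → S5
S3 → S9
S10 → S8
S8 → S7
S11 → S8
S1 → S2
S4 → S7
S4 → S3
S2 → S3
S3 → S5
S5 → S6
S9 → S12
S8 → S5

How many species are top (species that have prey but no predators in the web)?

3

Top species (has prey, but nothing eats it): S1, S10, S11.
Count: 3.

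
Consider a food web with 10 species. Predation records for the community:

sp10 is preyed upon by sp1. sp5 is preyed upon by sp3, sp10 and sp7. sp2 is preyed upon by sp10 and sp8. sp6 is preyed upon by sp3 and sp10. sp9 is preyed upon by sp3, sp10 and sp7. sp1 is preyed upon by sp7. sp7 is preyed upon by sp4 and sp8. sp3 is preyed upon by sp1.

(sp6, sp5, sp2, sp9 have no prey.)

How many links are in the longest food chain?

4 links

One longest chain: sp6 → sp10 → sp1 → sp7 → sp8.
It has 5 species and 4 links.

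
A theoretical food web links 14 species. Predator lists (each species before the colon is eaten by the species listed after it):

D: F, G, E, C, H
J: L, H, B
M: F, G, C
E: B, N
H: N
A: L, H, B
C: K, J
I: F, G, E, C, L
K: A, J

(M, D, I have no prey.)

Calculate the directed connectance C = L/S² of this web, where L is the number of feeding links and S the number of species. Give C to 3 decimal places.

The web has S = 14 species and L = 26 feeding links.
C = L / S² = 26 / 196 = 0.1327 ≈ 0.133.

C = 0.133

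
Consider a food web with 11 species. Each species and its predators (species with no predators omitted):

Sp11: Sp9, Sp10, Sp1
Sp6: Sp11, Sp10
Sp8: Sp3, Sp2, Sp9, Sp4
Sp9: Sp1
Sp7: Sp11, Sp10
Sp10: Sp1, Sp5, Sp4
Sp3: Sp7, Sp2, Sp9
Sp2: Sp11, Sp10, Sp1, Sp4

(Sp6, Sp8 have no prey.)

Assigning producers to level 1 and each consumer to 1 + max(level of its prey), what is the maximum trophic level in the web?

Producers (level 1): Sp6, Sp8.
Sp8 → Sp3 → Sp7 → Sp11 → Sp9 → Sp1 gives Sp1 level 6.
No species has a prey at level 6, so no species reaches level 7.

6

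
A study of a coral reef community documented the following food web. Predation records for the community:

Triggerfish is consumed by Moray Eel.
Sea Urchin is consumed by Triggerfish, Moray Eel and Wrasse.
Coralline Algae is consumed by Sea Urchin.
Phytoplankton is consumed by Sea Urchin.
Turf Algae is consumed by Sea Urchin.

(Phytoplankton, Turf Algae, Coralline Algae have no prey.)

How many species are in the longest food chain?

One longest chain: Phytoplankton → Sea Urchin → Triggerfish → Moray Eel.
It has 4 species and 3 links.

4 species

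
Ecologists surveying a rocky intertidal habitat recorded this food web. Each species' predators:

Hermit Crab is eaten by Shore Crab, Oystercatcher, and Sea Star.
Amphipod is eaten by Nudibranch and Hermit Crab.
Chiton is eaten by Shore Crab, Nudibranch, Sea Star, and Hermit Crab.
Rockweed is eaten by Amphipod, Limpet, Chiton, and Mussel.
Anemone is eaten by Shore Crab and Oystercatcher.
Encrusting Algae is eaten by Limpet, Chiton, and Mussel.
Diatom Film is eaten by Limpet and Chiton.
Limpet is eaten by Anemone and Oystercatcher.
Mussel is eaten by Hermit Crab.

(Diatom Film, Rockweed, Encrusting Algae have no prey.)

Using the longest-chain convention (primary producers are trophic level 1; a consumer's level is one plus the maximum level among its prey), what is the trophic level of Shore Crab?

Trophic level 4

Rockweed is a producer → level 1.
Amphipod eats Rockweed → level 2.
Hermit Crab eats Amphipod (level 2); other prey at levels: Mussel 2, Chiton 2 → level 3.
Shore Crab eats Hermit Crab (level 3); other prey at levels: Chiton 2, Anemone 3 → level 4.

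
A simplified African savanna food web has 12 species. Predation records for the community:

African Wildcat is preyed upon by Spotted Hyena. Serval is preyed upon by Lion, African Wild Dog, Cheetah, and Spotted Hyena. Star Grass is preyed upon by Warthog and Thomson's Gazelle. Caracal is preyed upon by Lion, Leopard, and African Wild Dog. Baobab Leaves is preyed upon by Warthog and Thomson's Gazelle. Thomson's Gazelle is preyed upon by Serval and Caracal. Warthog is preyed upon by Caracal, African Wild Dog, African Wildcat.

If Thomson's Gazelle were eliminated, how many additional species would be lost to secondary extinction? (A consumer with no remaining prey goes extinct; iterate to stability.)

2

Remove Thomson's Gazelle.
Round 1: Serval (all prey gone) → extinct.
Round 2: Cheetah (all prey gone) → extinct.
No further losses. Total secondary extinctions: 2.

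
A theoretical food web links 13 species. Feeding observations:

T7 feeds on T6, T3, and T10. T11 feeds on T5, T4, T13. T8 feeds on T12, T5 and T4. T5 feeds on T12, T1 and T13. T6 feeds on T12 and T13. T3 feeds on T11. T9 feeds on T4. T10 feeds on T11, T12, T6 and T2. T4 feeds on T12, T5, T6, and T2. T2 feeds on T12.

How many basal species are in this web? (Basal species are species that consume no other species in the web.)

3

Basal species (no prey listed): T13, T12, T1.
Count: 3.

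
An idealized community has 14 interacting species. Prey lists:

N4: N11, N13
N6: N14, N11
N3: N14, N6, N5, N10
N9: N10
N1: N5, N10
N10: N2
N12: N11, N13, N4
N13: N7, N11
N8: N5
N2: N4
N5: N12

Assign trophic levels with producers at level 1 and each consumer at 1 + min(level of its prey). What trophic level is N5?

N11 is a producer → level 1.
N12 eats N11 → level 2.
N5 eats N12 → level 3.
No prey of N5 is below level 2, so 3 is the minimum.

Trophic level 3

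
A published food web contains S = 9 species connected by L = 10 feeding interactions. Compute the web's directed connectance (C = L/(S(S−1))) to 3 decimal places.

C = 0.139

The web has S = 9 species and L = 10 feeding links.
C = L / (S(S−1)) = 10 / 72 = 0.1389 ≈ 0.139.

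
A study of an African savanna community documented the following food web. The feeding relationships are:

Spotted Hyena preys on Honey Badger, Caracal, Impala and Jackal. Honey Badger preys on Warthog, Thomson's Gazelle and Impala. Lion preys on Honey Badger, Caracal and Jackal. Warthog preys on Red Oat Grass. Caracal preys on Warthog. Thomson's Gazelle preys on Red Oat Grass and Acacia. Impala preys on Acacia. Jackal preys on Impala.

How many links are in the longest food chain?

One longest chain: Red Oat Grass → Warthog → Honey Badger → Lion.
It has 4 species and 3 links.

3 links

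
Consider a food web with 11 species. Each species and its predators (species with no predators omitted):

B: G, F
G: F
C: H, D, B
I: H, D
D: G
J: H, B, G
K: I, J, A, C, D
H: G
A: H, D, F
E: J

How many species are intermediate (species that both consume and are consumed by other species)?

Intermediate species (has both prey and predators): I, J, A, C, H, D, B, G.
Count: 8.

8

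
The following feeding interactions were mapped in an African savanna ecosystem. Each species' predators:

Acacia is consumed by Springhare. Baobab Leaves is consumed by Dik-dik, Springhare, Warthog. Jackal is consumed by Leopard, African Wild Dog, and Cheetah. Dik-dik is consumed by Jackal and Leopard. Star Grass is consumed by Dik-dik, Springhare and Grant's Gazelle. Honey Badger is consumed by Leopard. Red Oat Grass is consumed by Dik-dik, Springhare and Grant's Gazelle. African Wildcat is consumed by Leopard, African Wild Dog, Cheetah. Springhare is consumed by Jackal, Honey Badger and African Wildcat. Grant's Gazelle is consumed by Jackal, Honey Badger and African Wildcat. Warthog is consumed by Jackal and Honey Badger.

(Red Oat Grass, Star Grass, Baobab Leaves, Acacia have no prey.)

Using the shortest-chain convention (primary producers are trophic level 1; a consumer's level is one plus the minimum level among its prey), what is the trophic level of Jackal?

Red Oat Grass is a producer → level 1.
Grant's Gazelle eats Red Oat Grass → level 2.
Jackal eats Grant's Gazelle → level 3.
No prey of Jackal is below level 2, so 3 is the minimum.

Trophic level 3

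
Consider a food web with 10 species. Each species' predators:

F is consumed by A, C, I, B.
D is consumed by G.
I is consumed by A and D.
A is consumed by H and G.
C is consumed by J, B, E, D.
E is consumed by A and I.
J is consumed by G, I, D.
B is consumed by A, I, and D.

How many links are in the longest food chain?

5 links

One longest chain: F → C → B → I → A → H.
It has 6 species and 5 links.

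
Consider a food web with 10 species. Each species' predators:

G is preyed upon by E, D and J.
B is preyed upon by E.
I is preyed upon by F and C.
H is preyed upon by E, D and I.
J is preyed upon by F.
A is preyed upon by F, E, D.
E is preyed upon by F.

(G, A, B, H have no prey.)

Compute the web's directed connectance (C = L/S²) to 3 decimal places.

The web has S = 10 species and L = 14 feeding links.
C = L / S² = 14 / 100 = 0.1400 ≈ 0.140.

C = 0.140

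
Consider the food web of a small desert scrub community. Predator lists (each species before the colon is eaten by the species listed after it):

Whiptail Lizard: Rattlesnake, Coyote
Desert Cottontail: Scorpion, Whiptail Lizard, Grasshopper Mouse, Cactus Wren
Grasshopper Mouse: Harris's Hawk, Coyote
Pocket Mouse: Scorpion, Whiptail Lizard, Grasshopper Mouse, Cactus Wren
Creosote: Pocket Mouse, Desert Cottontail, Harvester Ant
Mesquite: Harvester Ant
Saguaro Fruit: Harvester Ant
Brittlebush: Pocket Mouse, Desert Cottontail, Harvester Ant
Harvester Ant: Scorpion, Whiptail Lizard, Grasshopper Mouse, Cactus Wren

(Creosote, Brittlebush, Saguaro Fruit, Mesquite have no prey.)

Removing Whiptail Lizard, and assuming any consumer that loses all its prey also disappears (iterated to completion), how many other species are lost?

1

Remove Whiptail Lizard.
Round 1: Rattlesnake (all prey gone) → extinct.
No further losses. Total secondary extinctions: 1.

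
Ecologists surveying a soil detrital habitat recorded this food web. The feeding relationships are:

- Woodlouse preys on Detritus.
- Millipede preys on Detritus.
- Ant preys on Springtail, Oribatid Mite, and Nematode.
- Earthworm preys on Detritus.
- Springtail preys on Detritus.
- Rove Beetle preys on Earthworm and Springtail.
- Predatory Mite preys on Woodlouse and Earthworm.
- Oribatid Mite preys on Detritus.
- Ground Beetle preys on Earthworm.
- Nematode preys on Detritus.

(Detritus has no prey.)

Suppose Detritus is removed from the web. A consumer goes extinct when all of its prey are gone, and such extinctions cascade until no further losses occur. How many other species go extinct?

10

Remove Detritus.
Round 1: Millipede (all prey gone), Nematode (all prey gone), Woodlouse (all prey gone), Springtail (all prey gone), Earthworm (all prey gone), Oribatid Mite (all prey gone) → extinct.
Round 2: Rove Beetle (all prey gone), Predatory Mite (all prey gone), Ant (all prey gone), Ground Beetle (all prey gone) → extinct.
No further losses. Total secondary extinctions: 10.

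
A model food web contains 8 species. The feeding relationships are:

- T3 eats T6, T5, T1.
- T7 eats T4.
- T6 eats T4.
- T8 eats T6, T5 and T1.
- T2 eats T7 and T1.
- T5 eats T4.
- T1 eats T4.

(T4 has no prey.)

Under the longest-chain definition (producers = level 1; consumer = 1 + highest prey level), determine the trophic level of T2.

T4 is a producer → level 1.
T7 eats T4 → level 2.
T2 eats T7 (level 2); other prey at levels: T1 2 → level 3.

Trophic level 3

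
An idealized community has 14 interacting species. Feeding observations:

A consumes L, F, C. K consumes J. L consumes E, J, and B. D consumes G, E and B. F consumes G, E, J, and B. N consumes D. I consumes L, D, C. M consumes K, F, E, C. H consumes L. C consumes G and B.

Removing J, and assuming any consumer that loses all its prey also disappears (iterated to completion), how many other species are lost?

1

Remove J.
Round 1: K (all prey gone) → extinct.
No further losses. Total secondary extinctions: 1.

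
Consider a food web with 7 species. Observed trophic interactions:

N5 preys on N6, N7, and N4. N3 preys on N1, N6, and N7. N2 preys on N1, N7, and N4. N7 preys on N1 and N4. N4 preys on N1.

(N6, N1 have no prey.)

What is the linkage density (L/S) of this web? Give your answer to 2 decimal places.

L/S = 1.71

There are L = 12 links among S = 7 species.
L/S = 12/7 = 1.7143 ≈ 1.71.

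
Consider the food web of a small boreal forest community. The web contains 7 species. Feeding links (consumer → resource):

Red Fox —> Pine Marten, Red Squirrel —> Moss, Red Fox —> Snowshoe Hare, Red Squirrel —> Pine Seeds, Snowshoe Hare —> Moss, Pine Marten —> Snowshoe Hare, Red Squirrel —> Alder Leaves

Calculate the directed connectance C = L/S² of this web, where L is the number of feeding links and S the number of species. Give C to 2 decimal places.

The web has S = 7 species and L = 7 feeding links.
C = L / S² = 7 / 49 = 0.1429 ≈ 0.14.

C = 0.14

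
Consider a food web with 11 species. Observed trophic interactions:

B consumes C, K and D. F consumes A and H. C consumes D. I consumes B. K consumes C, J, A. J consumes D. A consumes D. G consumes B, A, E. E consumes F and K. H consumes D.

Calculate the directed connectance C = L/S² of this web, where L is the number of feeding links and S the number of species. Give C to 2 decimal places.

The web has S = 11 species and L = 18 feeding links.
C = L / S² = 18 / 121 = 0.1488 ≈ 0.15.

C = 0.15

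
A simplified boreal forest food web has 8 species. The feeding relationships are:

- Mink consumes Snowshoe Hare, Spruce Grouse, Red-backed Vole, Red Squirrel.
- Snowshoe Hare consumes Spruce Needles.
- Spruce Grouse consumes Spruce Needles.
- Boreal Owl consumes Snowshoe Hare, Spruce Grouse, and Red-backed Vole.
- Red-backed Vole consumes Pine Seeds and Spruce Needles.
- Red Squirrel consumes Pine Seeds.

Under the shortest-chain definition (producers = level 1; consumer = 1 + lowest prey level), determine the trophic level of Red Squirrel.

Pine Seeds is a producer → level 1.
Red Squirrel eats Pine Seeds → level 2.

Trophic level 2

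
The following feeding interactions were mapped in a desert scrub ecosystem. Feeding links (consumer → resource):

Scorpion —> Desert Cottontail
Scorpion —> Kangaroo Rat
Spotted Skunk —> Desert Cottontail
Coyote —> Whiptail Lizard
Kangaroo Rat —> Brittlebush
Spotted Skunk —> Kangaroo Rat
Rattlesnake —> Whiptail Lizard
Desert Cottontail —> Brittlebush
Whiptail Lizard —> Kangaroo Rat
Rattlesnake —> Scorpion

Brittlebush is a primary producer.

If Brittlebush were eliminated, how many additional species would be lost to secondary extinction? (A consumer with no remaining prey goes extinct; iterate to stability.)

7

Remove Brittlebush.
Round 1: Kangaroo Rat (all prey gone), Desert Cottontail (all prey gone) → extinct.
Round 2: Scorpion (all prey gone), Whiptail Lizard (all prey gone), Spotted Skunk (all prey gone) → extinct.
Round 3: Coyote (all prey gone), Rattlesnake (all prey gone) → extinct.
No further losses. Total secondary extinctions: 7.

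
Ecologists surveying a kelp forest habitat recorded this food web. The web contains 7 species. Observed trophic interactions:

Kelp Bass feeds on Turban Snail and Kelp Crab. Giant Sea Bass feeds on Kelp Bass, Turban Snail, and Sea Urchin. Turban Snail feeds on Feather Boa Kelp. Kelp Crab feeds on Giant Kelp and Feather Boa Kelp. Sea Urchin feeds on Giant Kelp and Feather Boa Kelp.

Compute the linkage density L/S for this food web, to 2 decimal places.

L/S = 1.43

There are L = 10 links among S = 7 species.
L/S = 10/7 = 1.4286 ≈ 1.43.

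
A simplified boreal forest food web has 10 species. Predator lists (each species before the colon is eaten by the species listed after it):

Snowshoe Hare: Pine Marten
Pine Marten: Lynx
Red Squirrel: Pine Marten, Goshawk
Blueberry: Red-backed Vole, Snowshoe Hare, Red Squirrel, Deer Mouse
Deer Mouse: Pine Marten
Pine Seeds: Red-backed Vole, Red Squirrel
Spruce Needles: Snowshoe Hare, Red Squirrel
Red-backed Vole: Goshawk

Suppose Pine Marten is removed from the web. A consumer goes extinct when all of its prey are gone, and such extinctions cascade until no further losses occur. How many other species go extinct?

Remove Pine Marten.
Round 1: Lynx (all prey gone) → extinct.
No further losses. Total secondary extinctions: 1.

1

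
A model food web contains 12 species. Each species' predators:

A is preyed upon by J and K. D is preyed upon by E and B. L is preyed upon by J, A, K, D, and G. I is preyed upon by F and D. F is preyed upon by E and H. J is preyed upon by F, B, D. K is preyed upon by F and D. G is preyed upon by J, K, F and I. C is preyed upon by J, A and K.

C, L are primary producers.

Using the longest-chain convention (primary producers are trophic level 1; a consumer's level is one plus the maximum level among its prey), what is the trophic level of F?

Trophic level 4

C is a producer → level 1.
A eats C (level 1); other prey at levels: L 1 → level 2.
J eats A (level 2); other prey at levels: C 1, L 1, G 2 → level 3.
F eats J (level 3); other prey at levels: G 2, I 3, K 3 → level 4.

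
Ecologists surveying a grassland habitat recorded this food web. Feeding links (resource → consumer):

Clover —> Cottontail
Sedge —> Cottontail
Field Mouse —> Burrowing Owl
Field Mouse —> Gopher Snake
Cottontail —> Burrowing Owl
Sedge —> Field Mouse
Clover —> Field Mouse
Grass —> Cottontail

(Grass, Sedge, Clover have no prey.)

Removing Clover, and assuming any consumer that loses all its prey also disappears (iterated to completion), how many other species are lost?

Remove Clover.
Every predator of it retains at least one other prey: Cottontail still has Grass, Sedge; Field Mouse still has Sedge.
No consumer loses all prey, so no secondary extinctions occur.

0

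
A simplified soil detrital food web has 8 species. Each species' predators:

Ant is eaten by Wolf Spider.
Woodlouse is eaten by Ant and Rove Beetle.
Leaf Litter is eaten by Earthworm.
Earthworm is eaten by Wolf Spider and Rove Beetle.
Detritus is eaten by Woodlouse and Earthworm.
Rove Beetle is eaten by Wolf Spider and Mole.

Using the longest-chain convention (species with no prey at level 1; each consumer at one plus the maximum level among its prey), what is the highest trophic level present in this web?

4

Basal resources (level 1): Detritus, Leaf Litter.
Detritus → Earthworm → Rove Beetle → Wolf Spider gives Wolf Spider level 4.
No species has a prey at level 4, so no species reaches level 5.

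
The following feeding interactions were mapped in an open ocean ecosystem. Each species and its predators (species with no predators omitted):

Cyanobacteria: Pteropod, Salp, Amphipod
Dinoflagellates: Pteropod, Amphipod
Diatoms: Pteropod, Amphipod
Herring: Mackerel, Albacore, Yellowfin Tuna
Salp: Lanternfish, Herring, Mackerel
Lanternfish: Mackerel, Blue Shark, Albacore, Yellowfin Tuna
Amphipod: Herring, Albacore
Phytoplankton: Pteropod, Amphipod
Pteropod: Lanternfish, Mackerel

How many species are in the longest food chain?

One longest chain: Cyanobacteria → Salp → Herring → Mackerel.
It has 4 species and 3 links.

4 species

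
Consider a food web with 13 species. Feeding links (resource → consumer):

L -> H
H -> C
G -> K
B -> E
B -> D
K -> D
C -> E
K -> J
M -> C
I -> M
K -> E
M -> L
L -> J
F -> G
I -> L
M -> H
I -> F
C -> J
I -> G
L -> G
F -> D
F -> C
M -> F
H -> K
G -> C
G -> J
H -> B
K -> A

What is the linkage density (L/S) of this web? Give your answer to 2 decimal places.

L/S = 2.15

There are L = 28 links among S = 13 species.
L/S = 28/13 = 2.1538 ≈ 2.15.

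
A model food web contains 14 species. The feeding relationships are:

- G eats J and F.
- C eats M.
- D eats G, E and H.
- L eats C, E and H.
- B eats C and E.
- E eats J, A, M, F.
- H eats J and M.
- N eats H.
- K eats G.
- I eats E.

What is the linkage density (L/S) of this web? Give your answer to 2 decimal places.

L/S = 1.43

There are L = 20 links among S = 14 species.
L/S = 20/14 = 1.4286 ≈ 1.43.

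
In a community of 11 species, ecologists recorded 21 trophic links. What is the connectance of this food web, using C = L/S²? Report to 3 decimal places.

The web has S = 11 species and L = 21 feeding links.
C = L / S² = 21 / 121 = 0.1736 ≈ 0.174.

C = 0.174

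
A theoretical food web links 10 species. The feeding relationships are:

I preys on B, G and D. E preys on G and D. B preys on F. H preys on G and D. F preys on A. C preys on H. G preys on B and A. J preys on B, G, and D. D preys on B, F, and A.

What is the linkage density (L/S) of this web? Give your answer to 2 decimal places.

L/S = 1.80

There are L = 18 links among S = 10 species.
L/S = 18/10 = 1.8000 ≈ 1.80.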